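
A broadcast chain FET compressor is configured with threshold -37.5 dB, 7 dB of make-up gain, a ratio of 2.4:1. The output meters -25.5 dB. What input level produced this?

Remove make-up: -25.5 − 7 = -32.5 dB.
The compressed level sits -32.5 − (-37.5) = 5 dB over threshold.
Undo the ratio: input overshoot = 5 × 2.4 = 12 dB, giving input = -25.5 dB.

-25.5 dB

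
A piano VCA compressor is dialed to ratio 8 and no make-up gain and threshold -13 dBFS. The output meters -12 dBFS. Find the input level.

-5 dBFS

Post-compression overshoot = -12 − (-13) = 1 dB.
Before 8:1 compression the overshoot was 1 × 8 = 8 dB, so input = -13 + 8 = -5 dBFS.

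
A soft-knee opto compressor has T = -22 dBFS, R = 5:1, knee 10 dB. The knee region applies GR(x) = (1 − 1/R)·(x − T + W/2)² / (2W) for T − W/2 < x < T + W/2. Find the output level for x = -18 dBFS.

-21.24 dBFS

x − T + W/2 = -18 − (-22) + 5 = 9.
GR = (1 − 1/5) × 9² / 20 = 0.8 × 81 / 20 = 3.24 dB.
Output = -18 − 3.24 = -21.24 dBFS.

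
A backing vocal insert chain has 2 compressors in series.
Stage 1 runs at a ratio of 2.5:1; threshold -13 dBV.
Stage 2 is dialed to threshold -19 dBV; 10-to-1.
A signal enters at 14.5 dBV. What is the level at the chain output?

-17.3 dBV

Stage 1: 27.5 dB above -13 dBV, reduced 2.5:1 to 11 dB above → -2 dBV.
Stage 2: -2 dBV is 17 dB over -19 dBV; at 10:1 that becomes 1.7 dB over, giving -17.3 dBV.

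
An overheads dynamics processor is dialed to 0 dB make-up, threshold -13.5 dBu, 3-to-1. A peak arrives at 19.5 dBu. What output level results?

-2.5 dBu

The input is 33 dB above the -13.5 dBu threshold.
At 3:1 the overshoot is divided by 3, leaving 11 dB above threshold.
So the level is -13.5 + 11 = -2.5 dBu.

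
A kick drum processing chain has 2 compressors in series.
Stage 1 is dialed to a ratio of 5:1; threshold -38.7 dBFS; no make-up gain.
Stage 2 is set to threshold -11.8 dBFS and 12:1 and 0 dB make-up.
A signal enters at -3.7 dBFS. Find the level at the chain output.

Stage 1: overshoot 35 dB → 35/5 = 7 dB → -31.7 dBFS.
Stage 2: -31.7 dBFS is at or below the -11.8 dBFS threshold — no compression; output -31.7 dBFS.

-31.7 dBFS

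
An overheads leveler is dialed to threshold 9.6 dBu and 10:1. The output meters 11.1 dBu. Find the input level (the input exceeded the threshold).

That's 1.5 dB above the 9.6 dBu threshold.
Undo the ratio: input overshoot = 1.5 × 10 = 15 dB, giving input = 24.6 dBu.

24.6 dBu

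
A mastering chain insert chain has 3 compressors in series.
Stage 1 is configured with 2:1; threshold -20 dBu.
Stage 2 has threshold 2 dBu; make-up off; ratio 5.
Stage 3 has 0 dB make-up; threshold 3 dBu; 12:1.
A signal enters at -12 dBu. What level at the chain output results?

-16 dBu

Stage 1: 8 dB above -20 dBu, reduced 2:1 to 4 dB above → -16 dBu.
Stage 2: below threshold (-16 ≤ 2); passes unchanged; output -16 dBu.
Stage 3: -16 dBu ≤ 3 dBu, so stage 3 doesn't engage; output -16 dBu.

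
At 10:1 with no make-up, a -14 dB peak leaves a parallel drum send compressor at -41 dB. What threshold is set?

Gain reduction = -14 − (-41) = 27 dB; output overshoot = GR / (R − 1) = 27 / 9 = 3 dB.
Threshold = output − output overshoot = -41 − 3 = -44 dB.

-44 dB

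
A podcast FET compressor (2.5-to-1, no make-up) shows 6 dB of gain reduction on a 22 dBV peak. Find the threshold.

Input is 10 dB above T (since output overshoot × R = input overshoot: (16 − T)·2.5 = 22 − T gives T = 12 dBV).
Check: 12 + (22 − 12)/2.5 = 12 + 4 = 16 dBV. ✓

12 dBV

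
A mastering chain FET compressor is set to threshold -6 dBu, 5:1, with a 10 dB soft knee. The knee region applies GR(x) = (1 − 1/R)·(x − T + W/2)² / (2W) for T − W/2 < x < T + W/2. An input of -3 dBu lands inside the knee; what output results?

-5.56 dBu

x − T + W/2 = -3 − (-6) + 5 = 8.
GR = (1 − 1/5) × 8² / 20 = 0.8 × 64 / 20 = 2.56 dB.
Output = -3 − 2.56 = -5.56 dBu.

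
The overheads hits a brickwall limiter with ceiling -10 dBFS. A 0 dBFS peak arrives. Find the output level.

-10 dBFS

The limiter clamps the peak to its -10 dBFS ceiling.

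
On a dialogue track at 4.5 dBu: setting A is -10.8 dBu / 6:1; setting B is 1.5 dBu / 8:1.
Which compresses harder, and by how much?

A: GR = 15.3 − 15.3/6 = 12.75 dB.
B: GR = 3 − 3/8 = 2.625 dB.
A reduces 10.125 dB more.

A, by 10.125 dB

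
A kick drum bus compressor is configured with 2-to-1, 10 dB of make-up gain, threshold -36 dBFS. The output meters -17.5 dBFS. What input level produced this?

Stripping the +10 dB make-up gives -27.5 dBFS at the gain stage.
That's 8.5 dB above the -36 dBFS threshold.
Undo the ratio: input overshoot = 8.5 × 2 = 17 dB, giving input = -19 dBFS.

-19 dBFS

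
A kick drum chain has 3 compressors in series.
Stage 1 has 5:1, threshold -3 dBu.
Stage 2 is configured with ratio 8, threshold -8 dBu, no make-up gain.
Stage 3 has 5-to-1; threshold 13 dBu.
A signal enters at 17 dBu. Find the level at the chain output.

-6.875 dBu

Stage 1: 20 dB above -3 dBu, reduced 5:1 to 4 dB above → 1 dBu.
Stage 2: 1 dBu is 9 dB over -8 dBu; at 8:1 that becomes 1.125 dB over, giving -6.875 dBu.
Stage 3: -6.875 dBu ≤ 13 dBu, so stage 3 doesn't engage; output -6.875 dBu.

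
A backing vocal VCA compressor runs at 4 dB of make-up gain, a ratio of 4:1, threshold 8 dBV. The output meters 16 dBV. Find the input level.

24 dBV

Stripping the +4 dB make-up gives 12 dBV at the gain stage.
That's 4 dB above the 8 dBV threshold.
Before 4:1 compression the overshoot was 4 × 4 = 16 dB, so input = 8 + 16 = 24 dBV.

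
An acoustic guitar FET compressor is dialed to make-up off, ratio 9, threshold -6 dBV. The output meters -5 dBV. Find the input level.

3 dBV

Post-compression overshoot = -5 − (-6) = 1 dB.
Undo the ratio: input overshoot = 1 × 9 = 9 dB, giving input = 3 dBV.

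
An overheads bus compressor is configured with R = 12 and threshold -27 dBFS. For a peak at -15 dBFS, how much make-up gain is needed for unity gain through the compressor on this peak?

11 dB

Overshoot 12 dB → 12/12 = 1 dB after compression, so the compressed level is -27 + 1 = -26 dBFS.
Make-up = target − compressed = -15 − (-26) = 11 dB.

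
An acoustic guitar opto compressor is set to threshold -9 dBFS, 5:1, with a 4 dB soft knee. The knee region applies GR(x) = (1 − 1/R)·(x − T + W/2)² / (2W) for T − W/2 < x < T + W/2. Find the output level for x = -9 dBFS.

x − T + W/2 = -9 − (-9) + 2 = 2.
GR = (1 − 1/5) × 2² / 8 = 0.8 × 4 / 8 = 0.4 dB.
Output = -9 − 0.4 = -9.4 dBFS.

-9.4 dBFS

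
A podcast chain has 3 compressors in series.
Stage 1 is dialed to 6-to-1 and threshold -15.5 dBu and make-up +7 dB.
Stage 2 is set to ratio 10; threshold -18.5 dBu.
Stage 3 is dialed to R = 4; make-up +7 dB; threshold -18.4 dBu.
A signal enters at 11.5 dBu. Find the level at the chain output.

-11.0625 dBu

Stage 1: 27 dB above -15.5 dBu, reduced 6:1 to 4.5 dB above → -11 dBu; +7 dB make-up → -4 dBu.
Stage 2: 14.5 dB above -18.5 dBu, reduced 10:1 to 1.45 dB above → -17.05 dBu.
Stage 3: 1.35 dB above -18.4 dBu, reduced 4:1 to 0.3375 dB above → -18.0625 dBu; +7 dB make-up → -11.0625 dBu.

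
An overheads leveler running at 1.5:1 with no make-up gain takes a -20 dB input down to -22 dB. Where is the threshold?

-26 dB

Gain reduction = -20 − (-22) = 2 dB; output overshoot = GR / (R − 1) = 2 / 0.5 = 4 dB.
Threshold = output − output overshoot = -22 − 4 = -26 dB.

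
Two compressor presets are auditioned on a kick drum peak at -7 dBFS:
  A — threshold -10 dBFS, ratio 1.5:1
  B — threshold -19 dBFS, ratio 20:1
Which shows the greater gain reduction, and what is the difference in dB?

B, by 10.4 dB

A: GR = 3 − 3/1.5 = 1 dB.
B: GR = 12 − 12/20 = 11.4 dB.
B reduces 10.4 dB more.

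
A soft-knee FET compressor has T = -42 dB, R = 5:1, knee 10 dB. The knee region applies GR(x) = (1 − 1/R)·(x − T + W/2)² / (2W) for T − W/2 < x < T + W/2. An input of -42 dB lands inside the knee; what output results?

-43 dB

x − T + W/2 = -42 − (-42) + 5 = 5.
GR = (1 − 1/5) × 5² / 20 = 0.8 × 25 / 20 = 1 dB.
Output = -42 − 1 = -43 dB.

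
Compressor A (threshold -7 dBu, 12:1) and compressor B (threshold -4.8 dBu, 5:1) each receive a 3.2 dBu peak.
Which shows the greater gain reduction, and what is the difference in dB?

A: 10.2 dB over, compressed to 0.85 dB over, so 9.35 dB of GR.
B: 8 dB over, compressed to 1.6 dB over, so 6.4 dB of GR.
A reduces 2.95 dB more.

A, by 2.95 dB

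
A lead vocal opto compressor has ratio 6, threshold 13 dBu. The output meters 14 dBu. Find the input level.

That's 1 dB above the 13 dBu threshold.
Input overshoot = R × output overshoot = 6 dB → input = 13 + 6 = 19 dBu.

19 dBu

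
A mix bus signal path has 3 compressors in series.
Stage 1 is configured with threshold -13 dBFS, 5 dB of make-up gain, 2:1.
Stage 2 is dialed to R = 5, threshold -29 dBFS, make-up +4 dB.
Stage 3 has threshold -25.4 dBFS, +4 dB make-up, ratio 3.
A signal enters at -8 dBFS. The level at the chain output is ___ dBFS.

Stage 1: overshoot 5 dB → 5/2 = 2.5 dB → -10.5 dBFS; +5 dB make-up → -5.5 dBFS.
Stage 2: -5.5 dBFS is 23.5 dB over -29 dBFS; at 5:1 that becomes 4.7 dB over, giving -24.3 dBFS; +4 dB make-up → -20.3 dBFS.
Stage 3: overshoot 5.1 dB → 5.1/3 = 1.7 dB → -23.7 dBFS; +4 dB make-up → -19.7 dBFS.

-19.7 dBFS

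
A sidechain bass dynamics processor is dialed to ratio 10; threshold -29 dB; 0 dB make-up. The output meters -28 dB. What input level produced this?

-19 dB

Post-compression overshoot = -28 − (-29) = 1 dB.
Before 10:1 compression the overshoot was 1 × 10 = 10 dB, so input = -29 + 10 = -19 dB.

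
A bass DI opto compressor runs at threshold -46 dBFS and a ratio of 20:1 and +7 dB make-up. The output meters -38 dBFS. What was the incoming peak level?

Stripping the +7 dB make-up gives -45 dBFS at the gain stage.
That's 1 dB above the -46 dBFS threshold.
Before 20:1 compression the overshoot was 1 × 20 = 20 dB, so input = -46 + 20 = -26 dBFS.

-26 dBFS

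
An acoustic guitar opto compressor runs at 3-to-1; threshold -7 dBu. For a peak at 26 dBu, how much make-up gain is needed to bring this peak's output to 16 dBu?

Overshoot 33 dB → 33/3 = 11 dB after compression, so the compressed level is -7 + 11 = 4 dBu.
Make-up = target − compressed = 16 − 4 = 12 dB.

12 dB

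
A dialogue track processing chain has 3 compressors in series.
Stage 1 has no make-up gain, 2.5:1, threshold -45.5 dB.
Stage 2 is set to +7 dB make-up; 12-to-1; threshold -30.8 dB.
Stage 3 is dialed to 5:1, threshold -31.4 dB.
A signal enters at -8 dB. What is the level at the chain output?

Stage 1: 37.5 dB above -45.5 dB, reduced 2.5:1 to 15 dB above → -30.5 dB.
Stage 2: 0.3 dB above -30.8 dB, reduced 12:1 to 0.025 dB above → -30.775 dB; +7 dB make-up → -23.775 dB.
Stage 3: 7.625 dB above -31.4 dB, reduced 5:1 to 1.525 dB above → -29.875 dB.

-29.875 dB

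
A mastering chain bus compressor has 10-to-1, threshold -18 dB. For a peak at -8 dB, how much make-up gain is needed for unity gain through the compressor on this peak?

9 dB

The peak compresses to -18 + 10/10 = -17 dB.
To reach -8 dB requires -8 − (-17) = 9 dB of make-up.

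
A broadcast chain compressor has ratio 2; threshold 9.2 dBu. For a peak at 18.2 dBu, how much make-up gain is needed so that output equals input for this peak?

Without make-up, output = threshold + overshoot/2 = 9.2 + 4.5 = 13.7 dBu.
Gap to target: 4.5 dB.

4.5 dB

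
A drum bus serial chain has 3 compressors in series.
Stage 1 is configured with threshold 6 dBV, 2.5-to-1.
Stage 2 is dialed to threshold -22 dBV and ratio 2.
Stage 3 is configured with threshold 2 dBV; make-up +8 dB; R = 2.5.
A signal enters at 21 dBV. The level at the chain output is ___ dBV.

Stage 1: 15 dB above 6 dBV, reduced 2.5:1 to 6 dB above → 12 dBV.
Stage 2: overshoot 34 dB → 34/2 = 17 dB → -5 dBV.
Stage 3: -5 dBV ≤ 2 dBV, so stage 3 doesn't engage; make-up brings it to 3 dBV.

3 dBV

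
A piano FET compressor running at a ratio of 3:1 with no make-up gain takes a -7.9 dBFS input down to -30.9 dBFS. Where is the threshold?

Gain reduction = -7.9 − (-30.9) = 23 dB; output overshoot = GR / (R − 1) = 23 / 2 = 11.5 dB.
Threshold = output − output overshoot = -30.9 − 11.5 = -42.4 dBFS.

-42.4 dBFS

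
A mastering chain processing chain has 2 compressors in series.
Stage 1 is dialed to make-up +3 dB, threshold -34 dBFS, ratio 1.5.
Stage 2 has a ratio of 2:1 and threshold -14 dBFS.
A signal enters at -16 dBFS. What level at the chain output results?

-19 dBFS

Stage 1: 18 dB above -34 dBFS, reduced 1.5:1 to 12 dB above → -22 dBFS; +3 dB make-up → -19 dBFS.
Stage 2: -19 dBFS ≤ -14 dBFS, so stage 2 doesn't engage; output -19 dBFS.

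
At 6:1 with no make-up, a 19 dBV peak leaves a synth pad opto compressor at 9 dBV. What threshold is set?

Gain reduction = 19 − 9 = 10 dB; output overshoot = GR / (R − 1) = 10 / 5 = 2 dB.
Threshold = output − output overshoot = 9 − 2 = 7 dBV.

7 dBV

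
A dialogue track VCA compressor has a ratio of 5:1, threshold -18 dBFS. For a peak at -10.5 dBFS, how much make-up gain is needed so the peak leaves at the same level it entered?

The peak compresses to -18 + 7.5/5 = -16.5 dBFS.
To reach -10.5 dBFS requires -10.5 − (-16.5) = 6 dB of make-up.

6 dB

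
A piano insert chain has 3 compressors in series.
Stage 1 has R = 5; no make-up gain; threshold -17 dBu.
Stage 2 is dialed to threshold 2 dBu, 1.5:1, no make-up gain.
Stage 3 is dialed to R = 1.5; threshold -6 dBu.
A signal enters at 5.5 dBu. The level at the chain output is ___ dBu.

Stage 1: overshoot 22.5 dB → 22.5/5 = 4.5 dB → -12.5 dBu.
Stage 2: -12.5 dBu ≤ 2 dBu, so stage 2 doesn't engage; output -12.5 dBu.
Stage 3: below threshold (-12.5 ≤ -6); passes unchanged; output -12.5 dBu.

-12.5 dBu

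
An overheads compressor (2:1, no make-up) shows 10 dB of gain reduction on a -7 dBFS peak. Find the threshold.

Let T be the threshold. Output overshoot = (input overshoot)/R, so -17 − T = (-7 − T)/2.
2·(-17 − T) = -7 − T → 1·T = -34 − (-7) = -27.
T = -27/1 = -27 dBFS.

-27 dBFS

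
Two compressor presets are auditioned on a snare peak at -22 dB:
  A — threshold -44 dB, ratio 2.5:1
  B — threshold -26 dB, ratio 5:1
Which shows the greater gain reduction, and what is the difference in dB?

A, by 10 dB

A: GR = 22 − 22/2.5 = 13.2 dB.
B: GR = 4 − 4/5 = 3.2 dB.
A reduces 10 dB more.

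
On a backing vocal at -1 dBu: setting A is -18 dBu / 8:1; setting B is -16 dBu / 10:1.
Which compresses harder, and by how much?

A, by 1.375 dB

A: 17 dB over, compressed to 2.125 dB over, so 14.875 dB of GR.
B: 15 dB over, compressed to 1.5 dB over, so 13.5 dB of GR.
A applies 1.375 dB more gain reduction.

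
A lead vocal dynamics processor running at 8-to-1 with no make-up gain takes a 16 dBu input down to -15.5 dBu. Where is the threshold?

-20 dBu

Gain reduction = 16 − (-15.5) = 31.5 dB; output overshoot = GR / (R − 1) = 31.5 / 7 = 4.5 dB.
Threshold = output − output overshoot = -15.5 − 4.5 = -20 dBu.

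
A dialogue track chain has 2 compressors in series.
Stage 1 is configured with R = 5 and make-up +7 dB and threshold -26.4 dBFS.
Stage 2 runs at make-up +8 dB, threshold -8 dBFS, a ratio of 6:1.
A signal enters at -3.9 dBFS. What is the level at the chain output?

Stage 1: 22.5 dB above -26.4 dBFS, reduced 5:1 to 4.5 dB above → -21.9 dBFS; +7 dB make-up → -14.9 dBFS.
Stage 2: -14.9 dBFS is at or below the -8 dBFS threshold — no compression; make-up brings it to -6.9 dBFS.

-6.9 dBFS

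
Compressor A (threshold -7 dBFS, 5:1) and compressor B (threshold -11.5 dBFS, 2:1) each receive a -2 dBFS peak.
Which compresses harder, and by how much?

A: GR = 5 − 5/5 = 4 dB.
B: GR = 9.5 − 9.5/2 = 4.75 dB.
Difference: 0.75 dB in favour of B.

B, by 0.75 dB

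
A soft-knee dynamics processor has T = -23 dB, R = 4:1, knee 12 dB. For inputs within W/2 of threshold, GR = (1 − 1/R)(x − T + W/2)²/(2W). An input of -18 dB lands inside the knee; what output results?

-21.78125 dB

x − T + W/2 = -18 − (-23) + 6 = 11.
GR = (1 − 1/4) × 11² / 24 = 0.75 × 121 / 24 = 3.78125 dB.
Output = -18 − 3.78125 = -21.78125 dB.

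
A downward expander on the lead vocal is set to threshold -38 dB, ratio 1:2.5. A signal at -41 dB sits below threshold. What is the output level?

-45.5 dB

The input is 3 dB below the -38 dB threshold.
A 1:2.5 expander multiplies undershoot by 2.5: 3 × 2.5 = 7.5 dB below threshold.
Output = -38 − 7.5 = -45.5 dB.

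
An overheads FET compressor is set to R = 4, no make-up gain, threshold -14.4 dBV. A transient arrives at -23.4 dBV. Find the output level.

-23.4 dBV

-23.4 dBV is 9 dB below the -14.4 dBV threshold, so no gain reduction is applied.
Output = input = -23.4 dBV.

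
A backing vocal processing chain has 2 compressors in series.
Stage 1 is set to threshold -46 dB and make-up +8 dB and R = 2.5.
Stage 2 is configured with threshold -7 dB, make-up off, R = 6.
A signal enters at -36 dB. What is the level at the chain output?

Stage 1: 10 dB above -46 dB, reduced 2.5:1 to 4 dB above → -42 dB; +8 dB make-up → -34 dB.
Stage 2: -34 dB ≤ -7 dB, so stage 2 doesn't engage; output -34 dB.

-34 dB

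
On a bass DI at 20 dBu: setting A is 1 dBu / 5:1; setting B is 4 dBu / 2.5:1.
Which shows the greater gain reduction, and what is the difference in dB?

A: 19 dB over, compressed to 3.8 dB over, so 15.2 dB of GR.
B: 16 dB over, compressed to 6.4 dB over, so 9.6 dB of GR.
A reduces 5.6 dB more.

A, by 5.6 dB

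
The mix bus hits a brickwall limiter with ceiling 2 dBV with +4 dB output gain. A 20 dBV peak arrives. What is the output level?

A brickwall limiter is an ∞:1 compressor: any input above the ceiling is clamped to 2 dBV.
Output gain then adds 4 dB: 2 + 4 = 6 dBV.

6 dBV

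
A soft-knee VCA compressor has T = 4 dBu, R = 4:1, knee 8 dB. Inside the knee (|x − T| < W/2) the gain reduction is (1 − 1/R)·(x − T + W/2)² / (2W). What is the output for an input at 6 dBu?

x − T + W/2 = 6 − 4 + 4 = 6.
GR = (1 − 1/4) × 6² / 16 = 0.75 × 36 / 16 = 1.6875 dB.
Output = 6 − 1.6875 = 4.3125 dBu.

4.3125 dBu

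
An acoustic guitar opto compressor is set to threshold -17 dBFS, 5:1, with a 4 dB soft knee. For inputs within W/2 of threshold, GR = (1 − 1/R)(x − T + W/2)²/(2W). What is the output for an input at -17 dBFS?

x − T + W/2 = -17 − (-17) + 2 = 2.
GR = (1 − 1/5) × 2² / 8 = 0.8 × 4 / 8 = 0.4 dB.
Output = -17 − 0.4 = -17.4 dBFS.

-17.4 dBFS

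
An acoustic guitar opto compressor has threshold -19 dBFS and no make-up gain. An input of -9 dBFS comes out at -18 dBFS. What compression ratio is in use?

10:1

Input overshoot = -9 − (-19) = 10 dB; output overshoot = -18 − (-19) = 1 dB.
Ratio = 10 / 1 = 10.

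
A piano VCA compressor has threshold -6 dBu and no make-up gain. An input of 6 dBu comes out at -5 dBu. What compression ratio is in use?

12:1

Input overshoot = 6 − (-6) = 12 dB; output overshoot = -5 − (-6) = 1 dB.
Ratio = 12 / 1 = 12.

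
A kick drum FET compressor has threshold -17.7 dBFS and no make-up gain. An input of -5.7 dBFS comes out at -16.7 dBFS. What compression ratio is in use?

12:1

Input overshoot = -5.7 − (-17.7) = 12 dB; output overshoot = -16.7 − (-17.7) = 1 dB.
Ratio = 12 / 1 = 12.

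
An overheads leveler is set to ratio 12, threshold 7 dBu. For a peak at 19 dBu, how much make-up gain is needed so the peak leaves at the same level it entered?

Overshoot 12 dB → 12/12 = 1 dB after compression, so the compressed level is 7 + 1 = 8 dBu.
Make-up = target − compressed = 19 − 8 = 11 dB.

11 dB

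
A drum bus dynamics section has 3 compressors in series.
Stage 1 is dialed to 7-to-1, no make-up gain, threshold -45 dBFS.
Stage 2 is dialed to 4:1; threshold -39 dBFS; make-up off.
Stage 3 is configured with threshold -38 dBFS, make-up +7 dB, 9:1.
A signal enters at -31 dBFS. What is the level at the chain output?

-36 dBFS

Stage 1: -31 dBFS is 14 dB over -45 dBFS; at 7:1 that becomes 2 dB over, giving -43 dBFS.
Stage 2: below threshold (-43 ≤ -39); passes unchanged; output -43 dBFS.
Stage 3: -43 dBFS ≤ -38 dBFS, so stage 3 doesn't engage; make-up brings it to -36 dBFS.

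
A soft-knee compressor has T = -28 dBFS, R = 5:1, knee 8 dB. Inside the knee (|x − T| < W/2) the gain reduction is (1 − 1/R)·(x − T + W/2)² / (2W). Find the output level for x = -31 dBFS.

x − T + W/2 = -31 − (-28) + 4 = 1.
GR = (1 − 1/5) × 1² / 16 = 0.8 × 1 / 16 = 0.05 dB.
Output = -31 − 0.05 = -31.05 dBFS.

-31.05 dBFS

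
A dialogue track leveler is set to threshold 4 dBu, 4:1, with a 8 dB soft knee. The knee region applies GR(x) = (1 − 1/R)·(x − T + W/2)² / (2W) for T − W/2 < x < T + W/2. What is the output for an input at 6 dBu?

x − T + W/2 = 6 − 4 + 4 = 6.
GR = (1 − 1/4) × 6² / 16 = 0.75 × 36 / 16 = 1.6875 dB.
Output = 6 − 1.6875 = 4.3125 dBu.

4.3125 dBu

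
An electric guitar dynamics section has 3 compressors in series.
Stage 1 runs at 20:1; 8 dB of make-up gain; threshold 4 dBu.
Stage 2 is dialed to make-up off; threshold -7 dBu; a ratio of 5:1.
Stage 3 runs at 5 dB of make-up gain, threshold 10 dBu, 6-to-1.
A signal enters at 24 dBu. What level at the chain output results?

2 dBu

Stage 1: overshoot 20 dB → 20/20 = 1 dB → 5 dBu; +8 dB make-up → 13 dBu.
Stage 2: 13 dBu is 20 dB over -7 dBu; at 5:1 that becomes 4 dB over, giving -3 dBu.
Stage 3: below threshold (-3 ≤ 10); passes unchanged; make-up brings it to 2 dBu.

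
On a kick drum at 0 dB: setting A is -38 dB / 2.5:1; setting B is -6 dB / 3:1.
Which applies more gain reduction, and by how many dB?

A, by 18.8 dB

A: 38 dB over, compressed to 15.2 dB over, so 22.8 dB of GR.
B: 6 dB over, compressed to 2 dB over, so 4 dB of GR.
A applies 18.8 dB more gain reduction.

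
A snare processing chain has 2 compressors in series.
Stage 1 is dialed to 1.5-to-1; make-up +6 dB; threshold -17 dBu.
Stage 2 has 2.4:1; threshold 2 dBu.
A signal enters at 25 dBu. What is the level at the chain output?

Stage 1: overshoot 42 dB → 42/1.5 = 28 dB → 11 dBu; +6 dB make-up → 17 dBu.
Stage 2: 17 dBu is 15 dB over 2 dBu; at 2.4:1 that becomes 6.25 dB over, giving 8.25 dBu.

8.25 dBu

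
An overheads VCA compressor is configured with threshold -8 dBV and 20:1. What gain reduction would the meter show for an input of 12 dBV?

12 dBV exceeds the threshold by 20 dB.
A 20:1 ratio leaves 1 dB of that excess.
So the signal is attenuated by 20 − 1 = 19 dB.

19 dB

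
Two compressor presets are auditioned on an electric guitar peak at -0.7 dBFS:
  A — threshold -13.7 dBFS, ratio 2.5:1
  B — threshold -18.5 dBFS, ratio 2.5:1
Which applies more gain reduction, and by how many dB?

B, by 2.88 dB

A: 13 dB over, compressed to 5.2 dB over, so 7.8 dB of GR.
B: 17.8 dB over, compressed to 7.12 dB over, so 10.68 dB of GR.
B reduces 2.88 dB more.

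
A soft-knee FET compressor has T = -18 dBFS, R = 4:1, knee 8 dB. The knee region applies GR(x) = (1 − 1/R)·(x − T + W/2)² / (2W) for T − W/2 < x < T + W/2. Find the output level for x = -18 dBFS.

-18.75 dBFS

x − T + W/2 = -18 − (-18) + 4 = 4.
GR = (1 − 1/4) × 4² / 16 = 0.75 × 16 / 16 = 0.75 dB.
Output = -18 − 0.75 = -18.75 dBFS.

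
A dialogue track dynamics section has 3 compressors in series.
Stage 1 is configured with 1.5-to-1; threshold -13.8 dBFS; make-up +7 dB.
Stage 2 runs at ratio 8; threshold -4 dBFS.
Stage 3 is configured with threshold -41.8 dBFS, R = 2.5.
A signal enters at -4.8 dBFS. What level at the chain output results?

-26.52 dBFS

Stage 1: -4.8 dBFS is 9 dB over -13.8 dBFS; at 1.5:1 that becomes 6 dB over, giving -7.8 dBFS; +7 dB make-up → -0.8 dBFS.
Stage 2: -0.8 dBFS is 3.2 dB over -4 dBFS; at 8:1 that becomes 0.4 dB over, giving -3.6 dBFS.
Stage 3: -3.6 dBFS is 38.2 dB over -41.8 dBFS; at 2.5:1 that becomes 15.28 dB over, giving -26.52 dBFS.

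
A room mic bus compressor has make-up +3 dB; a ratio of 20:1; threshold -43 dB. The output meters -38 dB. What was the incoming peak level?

-3 dB

Before make-up, the level was -38 − 3 = -41 dB.
That's 2 dB above the -43 dB threshold.
Undo the ratio: input overshoot = 2 × 20 = 40 dB, giving input = -3 dB.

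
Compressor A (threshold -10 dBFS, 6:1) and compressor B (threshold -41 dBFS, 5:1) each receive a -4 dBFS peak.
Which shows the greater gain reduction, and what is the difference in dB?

A: overshoot 6 dB → output overshoot 1 dB → GR 5 dB.
B: overshoot 37 dB → output overshoot 7.4 dB → GR 29.6 dB.
B reduces 24.6 dB more.

B, by 24.6 dB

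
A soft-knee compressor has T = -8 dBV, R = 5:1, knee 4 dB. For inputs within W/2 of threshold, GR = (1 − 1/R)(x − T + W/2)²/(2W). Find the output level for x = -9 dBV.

-9.1 dBV

x − T + W/2 = -9 − (-8) + 2 = 1.
GR = (1 − 1/5) × 1² / 8 = 0.8 × 1 / 8 = 0.1 dB.
Output = -9 − 0.1 = -9.1 dBV.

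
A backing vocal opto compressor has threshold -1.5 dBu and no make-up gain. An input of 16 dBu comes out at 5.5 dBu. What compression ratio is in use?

Input overshoot = 16 − (-1.5) = 17.5 dB; output overshoot = 5.5 − (-1.5) = 7 dB.
Ratio = 17.5 / 7 = 2.5.

2.5:1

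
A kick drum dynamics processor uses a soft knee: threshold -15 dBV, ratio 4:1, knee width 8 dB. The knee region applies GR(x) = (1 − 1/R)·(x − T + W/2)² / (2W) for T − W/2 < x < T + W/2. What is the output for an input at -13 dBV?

x − T + W/2 = -13 − (-15) + 4 = 6.
GR = (1 − 1/4) × 6² / 16 = 0.75 × 36 / 16 = 1.6875 dB.
Output = -13 − 1.6875 = -14.6875 dBV.

-14.6875 dBV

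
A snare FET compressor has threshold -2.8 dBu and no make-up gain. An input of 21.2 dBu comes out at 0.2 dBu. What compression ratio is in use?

Input overshoot = 21.2 − (-2.8) = 24 dB; output overshoot = 0.2 − (-2.8) = 3 dB.
Ratio = 24 / 3 = 8.

8:1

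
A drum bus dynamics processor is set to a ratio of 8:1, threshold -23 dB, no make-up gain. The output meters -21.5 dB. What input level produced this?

Post-compression overshoot = -21.5 − (-23) = 1.5 dB.
Undo the ratio: input overshoot = 1.5 × 8 = 12 dB, giving input = -11 dB.

-11 dB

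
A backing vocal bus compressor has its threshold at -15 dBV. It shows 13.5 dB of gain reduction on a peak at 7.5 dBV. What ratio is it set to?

2.5:1

Input overshoot = 7.5 − (-15) = 22.5 dB.
Output overshoot = 22.5 − 13.5 = 9 dB.
Ratio = input overshoot / output overshoot = 22.5 / 9 = 2.5.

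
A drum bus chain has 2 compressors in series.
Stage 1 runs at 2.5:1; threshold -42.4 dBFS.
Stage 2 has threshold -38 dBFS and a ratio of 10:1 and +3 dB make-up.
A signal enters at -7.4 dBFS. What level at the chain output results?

-34.04 dBFS

Stage 1: -7.4 dBFS is 35 dB over -42.4 dBFS; at 2.5:1 that becomes 14 dB over, giving -28.4 dBFS.
Stage 2: overshoot 9.6 dB → 9.6/10 = 0.96 dB → -37.04 dBFS; +3 dB make-up → -34.04 dBFS.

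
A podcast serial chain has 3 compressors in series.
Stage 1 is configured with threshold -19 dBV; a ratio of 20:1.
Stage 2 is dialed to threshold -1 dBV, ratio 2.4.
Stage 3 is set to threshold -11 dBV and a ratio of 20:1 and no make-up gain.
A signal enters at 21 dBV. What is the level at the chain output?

-17 dBV

Stage 1: 40 dB above -19 dBV, reduced 20:1 to 2 dB above → -17 dBV.
Stage 2: -17 dBV ≤ -1 dBV, so stage 2 doesn't engage; output -17 dBV.
Stage 3: -17 dBV ≤ -11 dBV, so stage 3 doesn't engage; output -17 dBV.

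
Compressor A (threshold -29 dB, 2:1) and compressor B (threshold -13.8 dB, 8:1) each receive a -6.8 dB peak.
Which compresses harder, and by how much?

A, by 4.975 dB

A: overshoot 22.2 dB → output overshoot 11.1 dB → GR 11.1 dB.
B: overshoot 7 dB → output overshoot 0.875 dB → GR 6.125 dB.
A reduces 4.975 dB more.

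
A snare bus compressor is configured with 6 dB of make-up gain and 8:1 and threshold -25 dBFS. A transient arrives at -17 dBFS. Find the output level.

-18 dBFS

The input is 8 dB above the -25 dBFS threshold.
At 8:1 the overshoot is divided by 8, leaving 1 dB above threshold.
Output = -25 + 1 = -24 dBFS; make-up adds 6 dB, giving -18 dBFS.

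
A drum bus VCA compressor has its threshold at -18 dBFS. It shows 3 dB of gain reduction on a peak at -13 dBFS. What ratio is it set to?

Input overshoot = -13 − (-18) = 5 dB.
Output overshoot = 5 − 3 = 2 dB.
Ratio = input overshoot / output overshoot = 5 / 2 = 2.5.

2.5:1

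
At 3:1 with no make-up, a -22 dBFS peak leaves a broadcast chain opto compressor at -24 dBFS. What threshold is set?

Gain reduction = -22 − (-24) = 2 dB; output overshoot = GR / (R − 1) = 2 / 2 = 1 dB.
Threshold = output − output overshoot = -24 − 1 = -25 dBFS.

-25 dBFS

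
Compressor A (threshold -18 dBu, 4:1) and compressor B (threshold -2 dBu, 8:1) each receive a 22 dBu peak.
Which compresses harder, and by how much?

A: GR = 40 − 40/4 = 30 dB.
B: GR = 24 − 24/8 = 21 dB.
A reduces 9 dB more.

A, by 9 dB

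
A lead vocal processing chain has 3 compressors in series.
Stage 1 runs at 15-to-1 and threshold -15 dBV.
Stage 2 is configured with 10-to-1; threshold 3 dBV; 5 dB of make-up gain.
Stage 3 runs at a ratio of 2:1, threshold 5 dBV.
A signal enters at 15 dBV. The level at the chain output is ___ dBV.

Stage 1: 15 dBV is 30 dB over -15 dBV; at 15:1 that becomes 2 dB over, giving -13 dBV.
Stage 2: -13 dBV is at or below the 3 dBV threshold — no compression; make-up brings it to -8 dBV.
Stage 3: -8 dBV is at or below the 5 dBV threshold — no compression; output -8 dBV.

-8 dBV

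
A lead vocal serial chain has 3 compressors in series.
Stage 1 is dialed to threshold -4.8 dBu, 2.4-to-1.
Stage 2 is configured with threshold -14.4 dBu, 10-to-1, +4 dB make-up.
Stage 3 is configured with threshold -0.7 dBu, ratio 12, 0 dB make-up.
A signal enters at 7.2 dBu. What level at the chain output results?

-8.94 dBu

Stage 1: overshoot 12 dB → 12/2.4 = 5 dB → 0.2 dBu.
Stage 2: overshoot 14.6 dB → 14.6/10 = 1.46 dB → -12.94 dBu; +4 dB make-up → -8.94 dBu.
Stage 3: -8.94 dBu ≤ -0.7 dBu, so stage 3 doesn't engage; output -8.94 dBu.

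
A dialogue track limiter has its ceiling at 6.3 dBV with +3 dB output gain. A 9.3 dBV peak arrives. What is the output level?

At ∞:1, everything above 6.3 dBV is held at the ceiling.
Output gain then adds 3 dB: 6.3 + 3 = 9.3 dBV.

9.3 dBV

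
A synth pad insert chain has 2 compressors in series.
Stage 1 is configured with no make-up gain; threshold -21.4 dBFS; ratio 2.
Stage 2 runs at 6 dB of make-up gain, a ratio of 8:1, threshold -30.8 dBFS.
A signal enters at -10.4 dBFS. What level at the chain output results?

-22.9375 dBFS

Stage 1: -10.4 dBFS is 11 dB over -21.4 dBFS; at 2:1 that becomes 5.5 dB over, giving -15.9 dBFS.
Stage 2: overshoot 14.9 dB → 14.9/8 = 1.8625 dB → -28.9375 dBFS; +6 dB make-up → -22.9375 dBFS.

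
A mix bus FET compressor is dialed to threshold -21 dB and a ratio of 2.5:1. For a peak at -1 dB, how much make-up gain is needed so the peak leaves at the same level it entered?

12 dB

The peak compresses to -21 + 20/2.5 = -13 dB.
To reach -1 dB requires -1 − (-13) = 12 dB of make-up.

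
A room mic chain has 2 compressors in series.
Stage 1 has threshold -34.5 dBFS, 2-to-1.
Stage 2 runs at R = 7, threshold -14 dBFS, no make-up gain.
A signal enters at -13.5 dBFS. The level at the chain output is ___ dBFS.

Stage 1: overshoot 21 dB → 21/2 = 10.5 dB → -24 dBFS.
Stage 2: below threshold (-24 ≤ -14); passes unchanged; output -24 dBFS.

-24 dBFS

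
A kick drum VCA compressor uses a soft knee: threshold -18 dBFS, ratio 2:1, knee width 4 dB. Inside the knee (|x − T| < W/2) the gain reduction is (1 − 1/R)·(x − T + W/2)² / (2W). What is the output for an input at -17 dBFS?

x − T + W/2 = -17 − (-18) + 2 = 3.
GR = (1 − 1/2) × 3² / 8 = 0.5 × 9 / 8 = 0.5625 dB.
Output = -17 − 0.5625 = -17.5625 dBFS.

-17.5625 dBFS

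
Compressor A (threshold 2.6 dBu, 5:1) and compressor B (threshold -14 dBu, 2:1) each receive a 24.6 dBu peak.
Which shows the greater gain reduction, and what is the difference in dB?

B, by 1.7 dB

A: 22 dB over, compressed to 4.4 dB over, so 17.6 dB of GR.
B: 38.6 dB over, compressed to 19.3 dB over, so 19.3 dB of GR.
B reduces 1.7 dB more.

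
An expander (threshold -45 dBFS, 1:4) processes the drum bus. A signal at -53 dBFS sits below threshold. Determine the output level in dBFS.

Below threshold, a 1:4 expander applies gain = (4−1)×(T − x) of attenuation.
(4−1) × 8 = 24 dB, so output = -53 − 24 = -77 dBFS.

-77 dBFS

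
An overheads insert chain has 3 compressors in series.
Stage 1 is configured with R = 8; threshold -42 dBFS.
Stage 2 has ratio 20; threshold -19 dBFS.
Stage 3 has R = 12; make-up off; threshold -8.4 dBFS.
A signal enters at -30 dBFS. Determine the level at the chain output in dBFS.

-40.5 dBFS

Stage 1: 12 dB above -42 dBFS, reduced 8:1 to 1.5 dB above → -40.5 dBFS.
Stage 2: below threshold (-40.5 ≤ -19); passes unchanged; output -40.5 dBFS.
Stage 3: -40.5 dBFS ≤ -8.4 dBFS, so stage 3 doesn't engage; output -40.5 dBFS.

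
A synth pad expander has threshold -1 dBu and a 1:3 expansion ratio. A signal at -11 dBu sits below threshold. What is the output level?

-31 dBu

The input is 10 dB below the -1 dBu threshold.
A 1:3 expander multiplies undershoot by 3: 10 × 3 = 30 dB below threshold.
Output = -1 − 30 = -31 dBu.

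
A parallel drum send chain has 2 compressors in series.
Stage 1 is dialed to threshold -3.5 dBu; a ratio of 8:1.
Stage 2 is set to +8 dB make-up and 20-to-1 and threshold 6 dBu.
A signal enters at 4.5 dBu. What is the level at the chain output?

5.5 dBu

Stage 1: 4.5 dBu is 8 dB over -3.5 dBu; at 8:1 that becomes 1 dB over, giving -2.5 dBu.
Stage 2: -2.5 dBu is at or below the 6 dBu threshold — no compression; make-up brings it to 5.5 dBu.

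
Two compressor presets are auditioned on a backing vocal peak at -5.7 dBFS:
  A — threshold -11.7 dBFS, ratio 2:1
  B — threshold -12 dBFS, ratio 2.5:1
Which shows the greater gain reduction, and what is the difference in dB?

B, by 0.78 dB

A: 6 dB over, compressed to 3 dB over, so 3 dB of GR.
B: 6.3 dB over, compressed to 2.52 dB over, so 3.78 dB of GR.
B reduces 0.78 dB more.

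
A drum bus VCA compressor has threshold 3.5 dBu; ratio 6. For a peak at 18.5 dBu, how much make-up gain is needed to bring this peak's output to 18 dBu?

12 dB

The peak compresses to 3.5 + 15/6 = 6 dBu.
To reach 18 dBu requires 18 − 6 = 12 dB of make-up.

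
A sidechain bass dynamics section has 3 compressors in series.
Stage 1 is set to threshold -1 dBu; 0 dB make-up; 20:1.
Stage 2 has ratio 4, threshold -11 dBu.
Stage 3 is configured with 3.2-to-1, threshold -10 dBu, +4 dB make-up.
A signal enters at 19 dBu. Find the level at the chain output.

Stage 1: 20 dB above -1 dBu, reduced 20:1 to 1 dB above → 0 dBu.
Stage 2: overshoot 11 dB → 11/4 = 2.75 dB → -8.25 dBu.
Stage 3: overshoot 1.75 dB → 1.75/3.2 = 0.546875 dB → -9.453125 dBu; +4 dB make-up → -5.453125 dBu.

-5.453125 dBu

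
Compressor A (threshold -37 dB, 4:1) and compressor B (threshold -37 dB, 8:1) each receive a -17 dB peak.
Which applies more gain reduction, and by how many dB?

B, by 2.5 dB

A: GR = 20 − 20/4 = 15 dB.
B: GR = 20 − 20/8 = 17.5 dB.
B reduces 2.5 dB more.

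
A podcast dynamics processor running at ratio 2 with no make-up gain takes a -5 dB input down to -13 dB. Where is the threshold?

Input is 16 dB above T (since output overshoot × R = input overshoot: (-13 − T)·2 = -5 − T gives T = -21 dB).
Check: -21 + (-5 − (-21))/2 = -21 + 8 = -13 dB. ✓

-21 dB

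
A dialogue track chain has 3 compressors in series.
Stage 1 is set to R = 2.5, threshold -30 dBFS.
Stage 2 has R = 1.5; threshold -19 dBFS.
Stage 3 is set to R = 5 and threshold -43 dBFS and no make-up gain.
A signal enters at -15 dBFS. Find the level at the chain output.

Stage 1: 15 dB above -30 dBFS, reduced 2.5:1 to 6 dB above → -24 dBFS.
Stage 2: below threshold (-24 ≤ -19); passes unchanged; output -24 dBFS.
Stage 3: 19 dB above -43 dBFS, reduced 5:1 to 3.8 dB above → -39.2 dBFS.

-39.2 dBFS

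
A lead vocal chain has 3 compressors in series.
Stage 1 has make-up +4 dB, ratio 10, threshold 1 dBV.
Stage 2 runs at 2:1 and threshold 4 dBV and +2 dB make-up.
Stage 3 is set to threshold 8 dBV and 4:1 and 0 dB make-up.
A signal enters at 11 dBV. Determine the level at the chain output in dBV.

Stage 1: 10 dB above 1 dBV, reduced 10:1 to 1 dB above → 2 dBV; +4 dB make-up → 6 dBV.
Stage 2: 6 dBV is 2 dB over 4 dBV; at 2:1 that becomes 1 dB over, giving 5 dBV; +2 dB make-up → 7 dBV.
Stage 3: 7 dBV ≤ 8 dBV, so stage 3 doesn't engage; output 7 dBV.

7 dBV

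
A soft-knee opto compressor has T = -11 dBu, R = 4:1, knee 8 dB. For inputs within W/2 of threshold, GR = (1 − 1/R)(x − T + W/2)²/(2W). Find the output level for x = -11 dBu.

-11.75 dBu

x − T + W/2 = -11 − (-11) + 4 = 4.
GR = (1 − 1/4) × 4² / 16 = 0.75 × 16 / 16 = 0.75 dB.
Output = -11 − 0.75 = -11.75 dBu.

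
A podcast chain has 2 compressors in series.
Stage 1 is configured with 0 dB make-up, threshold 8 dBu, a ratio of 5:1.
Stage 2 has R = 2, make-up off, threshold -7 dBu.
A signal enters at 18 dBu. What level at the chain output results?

1.5 dBu

Stage 1: 18 dBu is 10 dB over 8 dBu; at 5:1 that becomes 2 dB over, giving 10 dBu.
Stage 2: 17 dB above -7 dBu, reduced 2:1 to 8.5 dB above → 1.5 dBu.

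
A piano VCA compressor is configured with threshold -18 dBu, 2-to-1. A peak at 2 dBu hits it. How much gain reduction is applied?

Overshoot = 2 − (-18) = 20 dB.
A 2:1 ratio leaves 10 dB of that excess.
GR = overshoot in − overshoot out = 20 − 10 = 10 dB.

10 dB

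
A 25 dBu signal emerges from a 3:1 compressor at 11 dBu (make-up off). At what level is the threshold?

Let T be the threshold. Output overshoot = (input overshoot)/R, so 11 − T = (25 − T)/3.
3·(11 − T) = 25 − T → 2·T = 33 − 25 = 8.
T = 8/2 = 4 dBu.

4 dBu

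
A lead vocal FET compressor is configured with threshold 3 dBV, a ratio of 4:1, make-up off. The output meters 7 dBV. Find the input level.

19 dBV

Post-compression overshoot = 7 − 3 = 4 dB.
Input overshoot = R × output overshoot = 16 dB → input = 3 + 16 = 19 dBV.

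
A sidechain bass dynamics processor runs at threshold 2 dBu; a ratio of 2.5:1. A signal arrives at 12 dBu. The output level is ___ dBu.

12 dBu sits 10 dB over threshold.
The 10 dB excess becomes 4 dB after 2.5:1 reduction.
So the level is 2 + 4 = 6 dBu.

6 dBu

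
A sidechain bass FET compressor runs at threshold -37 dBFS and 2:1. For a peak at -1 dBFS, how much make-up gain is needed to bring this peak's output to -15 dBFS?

4 dB

Without make-up, output = threshold + overshoot/2 = -37 + 18 = -19 dBFS.
Gap to target: 4 dB.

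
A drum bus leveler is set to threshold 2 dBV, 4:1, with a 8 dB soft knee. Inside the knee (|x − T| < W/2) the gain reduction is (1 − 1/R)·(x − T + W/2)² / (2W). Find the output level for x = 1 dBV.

0.578125 dBV

x − T + W/2 = 1 − 2 + 4 = 3.
GR = (1 − 1/4) × 3² / 16 = 0.75 × 9 / 16 = 0.421875 dB.
Output = 1 − 0.421875 = 0.578125 dBV.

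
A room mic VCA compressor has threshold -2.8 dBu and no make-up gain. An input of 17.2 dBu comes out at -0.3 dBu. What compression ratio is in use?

Input overshoot = 17.2 − (-2.8) = 20 dB; output overshoot = -0.3 − (-2.8) = 2.5 dB.
Ratio = 20 / 2.5 = 8.

8:1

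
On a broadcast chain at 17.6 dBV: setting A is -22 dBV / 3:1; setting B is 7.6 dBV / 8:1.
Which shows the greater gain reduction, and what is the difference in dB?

A, by 17.65 dB

A: GR = 39.6 − 39.6/3 = 26.4 dB.
B: GR = 10 − 10/8 = 8.75 dB.
Difference: 17.65 dB in favour of A.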